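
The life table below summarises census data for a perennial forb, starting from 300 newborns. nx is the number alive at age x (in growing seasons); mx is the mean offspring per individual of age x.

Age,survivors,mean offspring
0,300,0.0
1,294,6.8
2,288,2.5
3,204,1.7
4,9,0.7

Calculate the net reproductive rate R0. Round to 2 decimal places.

lx = nx/n0 = nx/300: 1, 0.98, 0.96, 0.68, 0.03
lx·mx by age: 0, 6.664, 2.4, 1.156, 0.021
R0 = Σ lx·mx = 10.241 → 10.24

10.24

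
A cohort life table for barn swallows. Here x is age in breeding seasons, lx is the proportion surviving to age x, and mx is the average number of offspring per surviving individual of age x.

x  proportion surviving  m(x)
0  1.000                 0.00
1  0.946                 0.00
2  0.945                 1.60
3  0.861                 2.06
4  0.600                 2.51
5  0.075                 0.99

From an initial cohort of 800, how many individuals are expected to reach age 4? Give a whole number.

480

Expected survivors = N0 · l_4 = 800 × 0.600 = 480 → 480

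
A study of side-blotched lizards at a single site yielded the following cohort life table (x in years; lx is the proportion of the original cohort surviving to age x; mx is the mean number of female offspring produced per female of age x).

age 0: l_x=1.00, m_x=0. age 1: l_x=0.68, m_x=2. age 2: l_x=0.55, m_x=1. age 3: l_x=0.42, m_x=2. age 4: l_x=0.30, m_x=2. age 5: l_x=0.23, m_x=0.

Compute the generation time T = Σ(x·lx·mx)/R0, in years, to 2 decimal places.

2.20

lx·mx: 0, 1.36, 0.55, 0.84, 0.6, 0 → R0 = 3.35
x·lx·mx: 0, 1.36, 1.1, 2.52, 2.4, 0 → Σ = 7.38
T = 7.38 / 3.35 = 2.202985… → 2.20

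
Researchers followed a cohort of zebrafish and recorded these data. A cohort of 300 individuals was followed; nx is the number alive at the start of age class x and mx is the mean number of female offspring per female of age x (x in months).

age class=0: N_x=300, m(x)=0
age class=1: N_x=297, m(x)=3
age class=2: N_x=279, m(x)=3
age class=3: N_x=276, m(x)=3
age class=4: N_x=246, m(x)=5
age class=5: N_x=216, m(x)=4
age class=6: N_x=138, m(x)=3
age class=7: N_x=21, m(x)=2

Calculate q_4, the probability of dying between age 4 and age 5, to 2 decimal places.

0.12

lx = nx/n0 = nx/300: 1, 0.99, 0.93, 0.92, 0.82, 0.72, 0.46, 0.07
q_4 = (l_4 − l_5) / l_4 = (0.82 − 0.72) / 0.82
     = 0.1 / 0.82 = 0.121951… → 0.12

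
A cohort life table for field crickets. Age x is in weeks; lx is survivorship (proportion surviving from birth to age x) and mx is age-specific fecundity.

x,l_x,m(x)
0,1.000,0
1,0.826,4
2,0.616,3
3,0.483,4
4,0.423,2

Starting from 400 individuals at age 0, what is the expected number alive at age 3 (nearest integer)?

193

Expected survivors = N0 · l_3 = 400 × 0.483 = 193.2 → 193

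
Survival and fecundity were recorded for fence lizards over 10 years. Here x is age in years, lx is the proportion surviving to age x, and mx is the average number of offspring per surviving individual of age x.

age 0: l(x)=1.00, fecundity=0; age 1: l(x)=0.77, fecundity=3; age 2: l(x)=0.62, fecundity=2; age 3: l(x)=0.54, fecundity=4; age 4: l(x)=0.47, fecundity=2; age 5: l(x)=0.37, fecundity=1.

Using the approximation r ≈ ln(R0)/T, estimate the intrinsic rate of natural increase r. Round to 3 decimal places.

R0 = Σ lx·mx = 0 + 2.31 + 1.24 + 2.16 + 0.94 + 0.37 = 7.02
Σ x·lx·mx = 16.88; T = 16.88/7.02 = 2.40456…
r ≈ ln(R0)/T = ln(7.02)/2.40456… = 0.81045… → 0.810

0.810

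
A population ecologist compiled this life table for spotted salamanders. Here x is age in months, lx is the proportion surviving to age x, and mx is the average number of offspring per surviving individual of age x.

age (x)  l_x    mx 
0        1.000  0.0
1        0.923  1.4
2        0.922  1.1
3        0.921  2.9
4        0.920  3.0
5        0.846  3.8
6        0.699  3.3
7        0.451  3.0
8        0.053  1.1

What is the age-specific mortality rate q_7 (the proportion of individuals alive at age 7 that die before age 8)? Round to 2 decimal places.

0.88

q_7 = (l_7 − l_8) / l_7 = (0.451 − 0.053) / 0.451
     = 0.398 / 0.451 = 0.882483… → 0.88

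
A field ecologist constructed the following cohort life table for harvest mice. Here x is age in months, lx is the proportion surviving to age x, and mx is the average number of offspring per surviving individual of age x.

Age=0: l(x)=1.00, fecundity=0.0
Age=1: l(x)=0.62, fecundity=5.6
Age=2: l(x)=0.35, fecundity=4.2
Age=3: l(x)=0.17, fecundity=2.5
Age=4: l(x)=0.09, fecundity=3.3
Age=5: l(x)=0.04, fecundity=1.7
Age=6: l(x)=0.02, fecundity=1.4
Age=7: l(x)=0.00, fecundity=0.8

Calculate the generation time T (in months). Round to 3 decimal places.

lx·mx: 0, 3.472, 1.47, 0.425, 0.297, 0.068, 0.028, 0 → R0 = 5.76
x·lx·mx: 0, 3.472, 2.94, 1.275, 1.188, 0.34, 0.168, 0 → Σ = 9.383
T = 9.383 / 5.76 = 1.628993… → 1.629

1.629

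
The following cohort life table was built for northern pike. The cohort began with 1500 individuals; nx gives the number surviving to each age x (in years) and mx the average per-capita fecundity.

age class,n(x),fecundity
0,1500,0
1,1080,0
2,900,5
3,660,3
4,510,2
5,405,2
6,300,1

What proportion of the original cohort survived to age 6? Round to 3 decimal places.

0.200

l_6 = n_6/n_0 = 300/1500 = 0.2 → 0.200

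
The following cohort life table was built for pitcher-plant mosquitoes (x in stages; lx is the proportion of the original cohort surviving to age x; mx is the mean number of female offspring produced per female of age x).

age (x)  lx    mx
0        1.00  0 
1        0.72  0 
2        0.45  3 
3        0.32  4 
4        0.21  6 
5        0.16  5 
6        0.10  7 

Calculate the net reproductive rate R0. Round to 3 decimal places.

lx·mx by age: 0, 0, 1.35, 1.28, 1.26, 0.8, 0.7
R0 = Σ lx·mx = 5.39 → 5.390

5.390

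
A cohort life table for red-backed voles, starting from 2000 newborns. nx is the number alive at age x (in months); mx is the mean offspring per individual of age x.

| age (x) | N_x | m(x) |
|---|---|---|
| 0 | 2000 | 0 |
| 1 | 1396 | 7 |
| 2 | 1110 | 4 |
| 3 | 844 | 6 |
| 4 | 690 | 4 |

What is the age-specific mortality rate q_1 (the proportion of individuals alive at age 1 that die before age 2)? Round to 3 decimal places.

lx = nx/n0 = nx/2000: 1, 0.698, 0.555, 0.422, 0.345
q_1 = (l_1 − l_2) / l_1 = (0.698 − 0.555) / 0.698
     = 0.143 / 0.698 = 0.204871… → 0.205

0.205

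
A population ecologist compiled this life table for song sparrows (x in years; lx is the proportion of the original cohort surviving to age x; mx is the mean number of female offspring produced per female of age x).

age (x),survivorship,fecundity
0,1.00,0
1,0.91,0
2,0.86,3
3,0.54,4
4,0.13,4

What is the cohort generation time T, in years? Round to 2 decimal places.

2.61

lx·mx: 0, 0, 2.58, 2.16, 0.52 → R0 = 5.26
x·lx·mx: 0, 0, 5.16, 6.48, 2.08 → Σ = 13.72
T = 13.72 / 5.26 = 2.608365… → 2.61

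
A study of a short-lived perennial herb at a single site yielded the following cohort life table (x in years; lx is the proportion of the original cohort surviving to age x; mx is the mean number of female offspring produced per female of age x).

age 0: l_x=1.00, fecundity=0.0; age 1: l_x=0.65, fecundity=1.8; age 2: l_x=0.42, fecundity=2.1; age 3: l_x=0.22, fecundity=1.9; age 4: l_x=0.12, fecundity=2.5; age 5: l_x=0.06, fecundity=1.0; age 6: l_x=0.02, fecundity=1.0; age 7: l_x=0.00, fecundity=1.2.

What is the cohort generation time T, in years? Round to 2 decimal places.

2.04

lx·mx: 0, 1.17, 0.882, 0.418, 0.3, 0.06, 0.02, 0 → R0 = 2.85
x·lx·mx: 0, 1.17, 1.764, 1.254, 1.2, 0.3, 0.12, 0 → Σ = 5.808
T = 5.808 / 2.85 = 2.037895… → 2.04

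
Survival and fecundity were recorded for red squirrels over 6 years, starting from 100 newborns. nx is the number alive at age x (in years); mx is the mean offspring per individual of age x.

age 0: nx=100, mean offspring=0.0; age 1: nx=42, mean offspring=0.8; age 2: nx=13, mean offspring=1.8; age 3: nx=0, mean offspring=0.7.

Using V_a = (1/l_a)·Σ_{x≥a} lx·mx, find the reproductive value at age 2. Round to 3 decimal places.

1.800

lx = nx/n0 = nx/100: 1, 0.42, 0.13, 0
lx·mx for x ≥ 2: 0.234, 0 → sum = 0.234
V_2 = 0.234 / l_2 = 0.234 / 0.13 = 1.8 → 1.800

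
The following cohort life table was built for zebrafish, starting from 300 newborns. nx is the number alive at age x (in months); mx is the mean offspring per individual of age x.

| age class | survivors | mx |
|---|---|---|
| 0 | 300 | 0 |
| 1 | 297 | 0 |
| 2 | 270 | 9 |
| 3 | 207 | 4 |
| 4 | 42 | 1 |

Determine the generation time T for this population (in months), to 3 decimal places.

2.276

lx = nx/n0 = nx/300: 1, 0.99, 0.9, 0.69, 0.14
lx·mx: 0, 0, 8.1, 2.76, 0.14 → R0 = 11
x·lx·mx: 0, 0, 16.2, 8.28, 0.56 → Σ = 25.04
T = 25.04 / 11 = 2.276364… → 2.276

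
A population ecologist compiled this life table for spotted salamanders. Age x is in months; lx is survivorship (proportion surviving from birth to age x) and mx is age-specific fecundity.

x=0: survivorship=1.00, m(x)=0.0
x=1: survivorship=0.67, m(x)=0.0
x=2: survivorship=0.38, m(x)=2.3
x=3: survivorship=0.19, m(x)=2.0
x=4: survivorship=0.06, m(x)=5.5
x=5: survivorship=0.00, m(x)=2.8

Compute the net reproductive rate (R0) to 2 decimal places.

lx·mx by age: 0, 0, 0.874, 0.38, 0.33, 0
R0 = Σ lx·mx = 1.584 → 1.58

1.58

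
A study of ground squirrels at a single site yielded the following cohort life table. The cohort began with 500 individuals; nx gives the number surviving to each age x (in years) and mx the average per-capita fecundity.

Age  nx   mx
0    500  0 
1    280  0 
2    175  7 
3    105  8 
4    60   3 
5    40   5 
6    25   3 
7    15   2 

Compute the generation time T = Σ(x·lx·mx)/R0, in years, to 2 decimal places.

2.88

lx = nx/n0 = nx/500: 1, 0.56, 0.35, 0.21, 0.12, 0.08, 0.05, 0.03
lx·mx: 0, 0, 2.45, 1.68, 0.36, 0.4, 0.15, 0.06 → R0 = 5.1
x·lx·mx: 0, 0, 4.9, 5.04, 1.44, 2, 0.9, 0.42 → Σ = 14.7
T = 14.7 / 5.1 = 2.882353… → 2.88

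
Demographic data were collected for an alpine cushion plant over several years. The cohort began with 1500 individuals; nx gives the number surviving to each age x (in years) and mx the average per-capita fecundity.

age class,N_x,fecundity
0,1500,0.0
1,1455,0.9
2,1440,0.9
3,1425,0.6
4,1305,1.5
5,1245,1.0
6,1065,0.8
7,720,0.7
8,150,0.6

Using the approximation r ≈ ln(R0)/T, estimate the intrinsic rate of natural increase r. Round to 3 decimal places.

0.458

lx = nx/n0 = nx/1500: 1, 0.97, 0.96, 0.95, 0.87, 0.83, 0.71, 0.48, 0.1
R0 = Σ lx·mx = 0 + 0.873 + 0.864 + 0.57 + 1.305 + 0.83 + 0.568 + 0.336 + 0.06 = 5.406
Σ x·lx·mx = 19.921; T = 19.921/5.406 = 3.68498…
r ≈ ln(R0)/T = ln(5.406)/3.68498… = 0.45794… → 0.458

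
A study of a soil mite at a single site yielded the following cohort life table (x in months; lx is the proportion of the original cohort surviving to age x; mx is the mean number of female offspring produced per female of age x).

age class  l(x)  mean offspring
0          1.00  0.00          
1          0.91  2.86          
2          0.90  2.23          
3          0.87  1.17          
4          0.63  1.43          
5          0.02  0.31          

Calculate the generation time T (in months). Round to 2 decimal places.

lx·mx: 0, 2.6026, 2.007, 1.0179, 0.9009, 0.0062 → R0 = 6.5346
x·lx·mx: 0, 2.6026, 4.014, 3.0537, 3.6036, 0.031 → Σ = 13.3049
T = 13.3049 / 6.5346 = 2.03607… → 2.04

2.04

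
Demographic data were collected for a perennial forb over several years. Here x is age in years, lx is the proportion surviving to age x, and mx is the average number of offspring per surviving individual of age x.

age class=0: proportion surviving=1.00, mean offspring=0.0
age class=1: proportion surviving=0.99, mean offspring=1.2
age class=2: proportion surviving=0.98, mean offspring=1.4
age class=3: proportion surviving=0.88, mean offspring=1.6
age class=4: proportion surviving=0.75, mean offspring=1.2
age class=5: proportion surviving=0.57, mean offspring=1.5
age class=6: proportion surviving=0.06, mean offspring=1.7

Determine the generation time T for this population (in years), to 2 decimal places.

lx·mx: 0, 1.188, 1.372, 1.408, 0.9, 0.855, 0.102 → R0 = 5.825
x·lx·mx: 0, 1.188, 2.744, 4.224, 3.6, 4.275, 0.612 → Σ = 16.643
T = 16.643 / 5.825 = 2.857167… → 2.86

2.86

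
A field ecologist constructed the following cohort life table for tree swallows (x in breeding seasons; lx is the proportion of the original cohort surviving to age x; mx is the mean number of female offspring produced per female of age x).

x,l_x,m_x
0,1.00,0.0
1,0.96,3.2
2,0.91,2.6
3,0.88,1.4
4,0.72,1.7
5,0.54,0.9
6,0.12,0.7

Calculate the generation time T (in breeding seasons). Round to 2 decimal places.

2.28

lx·mx: 0, 3.072, 2.366, 1.232, 1.224, 0.486, 0.084 → R0 = 8.464
x·lx·mx: 0, 3.072, 4.732, 3.696, 4.896, 2.43, 0.504 → Σ = 19.33
T = 19.33 / 8.464 = 2.28379… → 2.28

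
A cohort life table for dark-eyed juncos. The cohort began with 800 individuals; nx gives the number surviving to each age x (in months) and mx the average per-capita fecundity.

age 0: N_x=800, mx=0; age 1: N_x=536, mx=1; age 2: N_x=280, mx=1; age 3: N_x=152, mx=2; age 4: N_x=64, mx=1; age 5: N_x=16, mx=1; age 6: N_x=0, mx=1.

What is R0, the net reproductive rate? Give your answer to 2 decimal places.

lx = nx/n0 = nx/800: 1, 0.67, 0.35, 0.19, 0.08, 0.02, 0
lx·mx by age: 0, 0.67, 0.35, 0.38, 0.08, 0.02, 0
R0 = Σ lx·mx = 1.5 → 1.50

1.50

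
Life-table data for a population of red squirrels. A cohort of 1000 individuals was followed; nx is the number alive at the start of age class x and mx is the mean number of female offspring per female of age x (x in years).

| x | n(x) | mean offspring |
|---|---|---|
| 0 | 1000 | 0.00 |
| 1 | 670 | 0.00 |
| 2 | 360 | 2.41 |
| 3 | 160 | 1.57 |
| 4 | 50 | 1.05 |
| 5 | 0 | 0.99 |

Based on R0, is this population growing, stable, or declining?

lx = nx/n0 = nx/1000: 1, 0.67, 0.36, 0.16, 0.05, 0
R0 = Σ lx·mx = 0 + 0 + 0.8676 + 0.2512 + 0.0525 + 0 = 1.1713
R0 > 1, so the population is growing.

growing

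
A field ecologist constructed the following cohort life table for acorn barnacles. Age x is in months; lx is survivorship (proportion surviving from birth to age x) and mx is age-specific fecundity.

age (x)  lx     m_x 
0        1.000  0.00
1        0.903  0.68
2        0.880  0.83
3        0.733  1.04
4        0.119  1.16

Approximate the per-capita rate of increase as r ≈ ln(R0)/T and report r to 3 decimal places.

R0 = Σ lx·mx = 0 + 0.61404 + 0.7304 + 0.76232 + 0.13804 = 2.2448
Σ x·lx·mx = 4.91396; T = 4.91396/2.2448 = 2.18904…
r ≈ ln(R0)/T = ln(2.2448)/2.18904… = 0.36939… → 0.369

0.369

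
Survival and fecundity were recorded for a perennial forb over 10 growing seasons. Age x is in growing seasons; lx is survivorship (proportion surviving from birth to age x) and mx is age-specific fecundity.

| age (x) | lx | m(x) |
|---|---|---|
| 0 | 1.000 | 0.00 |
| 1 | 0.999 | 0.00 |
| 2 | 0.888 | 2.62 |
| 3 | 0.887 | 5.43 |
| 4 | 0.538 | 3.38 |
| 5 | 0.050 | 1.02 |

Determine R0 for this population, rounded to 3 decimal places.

9.012

lx·mx by age: 0, 0, 2.32656, 4.81641, 1.81844, 0.051
R0 = Σ lx·mx = 9.01241 → 9.012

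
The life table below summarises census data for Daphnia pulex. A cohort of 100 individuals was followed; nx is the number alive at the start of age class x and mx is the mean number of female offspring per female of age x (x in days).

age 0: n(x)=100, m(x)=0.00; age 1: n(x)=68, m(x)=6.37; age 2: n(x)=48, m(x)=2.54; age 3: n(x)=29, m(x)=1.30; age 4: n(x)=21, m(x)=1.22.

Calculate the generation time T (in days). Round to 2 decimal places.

1.44

lx = nx/n0 = nx/100: 1, 0.68, 0.48, 0.29, 0.21
lx·mx: 0, 4.3316, 1.2192, 0.377, 0.2562 → R0 = 6.184
x·lx·mx: 0, 4.3316, 2.4384, 1.131, 1.0248 → Σ = 8.9258
T = 8.9258 / 6.184 = 1.44337… → 1.44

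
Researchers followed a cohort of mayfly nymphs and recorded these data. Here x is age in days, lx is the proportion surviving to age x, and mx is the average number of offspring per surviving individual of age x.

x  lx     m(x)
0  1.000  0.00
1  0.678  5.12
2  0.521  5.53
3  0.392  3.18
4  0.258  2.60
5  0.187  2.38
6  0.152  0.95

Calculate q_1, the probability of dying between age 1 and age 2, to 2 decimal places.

q_1 = (l_1 − l_2) / l_1 = (0.678 − 0.521) / 0.678
     = 0.157 / 0.678 = 0.231563… → 0.23

0.23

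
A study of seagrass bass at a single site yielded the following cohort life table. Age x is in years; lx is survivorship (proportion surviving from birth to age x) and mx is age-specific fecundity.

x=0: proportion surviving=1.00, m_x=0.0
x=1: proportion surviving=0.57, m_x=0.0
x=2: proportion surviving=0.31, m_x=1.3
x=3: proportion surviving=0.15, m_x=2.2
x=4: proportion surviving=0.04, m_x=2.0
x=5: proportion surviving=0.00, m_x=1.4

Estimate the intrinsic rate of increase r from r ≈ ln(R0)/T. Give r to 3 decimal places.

-0.080

R0 = Σ lx·mx = 0 + 0 + 0.403 + 0.33 + 0.08 + 0 = 0.813
Σ x·lx·mx = 2.116; T = 2.116/0.813 = 2.60271…
r ≈ ln(R0)/T = ln(0.813)/2.60271… = -0.07954… → -0.080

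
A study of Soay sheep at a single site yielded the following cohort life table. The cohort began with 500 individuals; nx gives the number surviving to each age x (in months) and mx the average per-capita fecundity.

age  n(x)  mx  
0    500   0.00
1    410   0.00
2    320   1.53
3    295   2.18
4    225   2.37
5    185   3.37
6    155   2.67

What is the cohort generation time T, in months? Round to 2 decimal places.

3.94

lx = nx/n0 = nx/500: 1, 0.82, 0.64, 0.59, 0.45, 0.37, 0.31
lx·mx: 0, 0, 0.9792, 1.2862, 1.0665, 1.2469, 0.8277 → R0 = 5.4065
x·lx·mx: 0, 0, 1.9584, 3.8586, 4.266, 6.2345, 4.9662 → Σ = 21.2837
T = 21.2837 / 5.4065 = 3.936687… → 3.94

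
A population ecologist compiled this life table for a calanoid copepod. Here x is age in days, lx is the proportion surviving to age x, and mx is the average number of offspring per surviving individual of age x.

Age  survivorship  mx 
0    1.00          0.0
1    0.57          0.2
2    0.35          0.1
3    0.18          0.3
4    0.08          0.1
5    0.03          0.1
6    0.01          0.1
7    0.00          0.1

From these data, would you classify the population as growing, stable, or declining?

declining

R0 = Σ lx·mx = 0 + 0.114 + 0.035 + 0.054 + 0.008 + 0.003 + 0.001 + 0 = 0.215
R0 < 1, so the population is declining.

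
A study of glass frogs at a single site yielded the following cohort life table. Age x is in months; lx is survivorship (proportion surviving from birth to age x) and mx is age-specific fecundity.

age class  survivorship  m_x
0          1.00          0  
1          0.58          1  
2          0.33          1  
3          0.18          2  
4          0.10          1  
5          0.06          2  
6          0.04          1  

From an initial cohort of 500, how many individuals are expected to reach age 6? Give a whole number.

Expected survivors = N0 · l_6 = 500 × 0.04 = 20 → 20

20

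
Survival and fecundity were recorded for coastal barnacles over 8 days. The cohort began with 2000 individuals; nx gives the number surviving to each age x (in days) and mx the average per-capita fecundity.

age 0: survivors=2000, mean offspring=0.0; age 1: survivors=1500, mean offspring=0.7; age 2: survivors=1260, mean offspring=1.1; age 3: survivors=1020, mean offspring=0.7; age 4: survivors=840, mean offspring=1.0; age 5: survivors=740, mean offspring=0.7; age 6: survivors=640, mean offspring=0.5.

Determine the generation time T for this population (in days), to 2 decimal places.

2.87

lx = nx/n0 = nx/2000: 1, 0.75, 0.63, 0.51, 0.42, 0.37, 0.32
lx·mx: 0, 0.525, 0.693, 0.357, 0.42, 0.259, 0.16 → R0 = 2.414
x·lx·mx: 0, 0.525, 1.386, 1.071, 1.68, 1.295, 0.96 → Σ = 6.917
T = 6.917 / 2.414 = 2.865369… → 2.87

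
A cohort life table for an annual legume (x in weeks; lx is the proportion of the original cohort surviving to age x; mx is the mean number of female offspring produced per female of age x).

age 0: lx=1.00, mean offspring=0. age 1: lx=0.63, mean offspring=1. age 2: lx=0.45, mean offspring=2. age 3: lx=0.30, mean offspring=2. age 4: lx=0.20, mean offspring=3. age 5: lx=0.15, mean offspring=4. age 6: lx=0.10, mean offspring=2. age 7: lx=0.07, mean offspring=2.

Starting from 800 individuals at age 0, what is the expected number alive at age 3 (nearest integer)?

240

Expected survivors = N0 · l_3 = 800 × 0.30 = 240 → 240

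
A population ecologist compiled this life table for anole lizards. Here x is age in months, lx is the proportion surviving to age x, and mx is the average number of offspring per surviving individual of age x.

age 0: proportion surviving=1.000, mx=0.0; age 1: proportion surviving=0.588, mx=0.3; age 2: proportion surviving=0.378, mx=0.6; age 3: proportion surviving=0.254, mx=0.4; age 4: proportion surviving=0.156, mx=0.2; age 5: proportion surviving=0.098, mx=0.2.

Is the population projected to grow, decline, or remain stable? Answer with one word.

declining

R0 = Σ lx·mx = 0 + 0.1764 + 0.2268 + 0.1016 + 0.0312 + 0.0196 = 0.5556
R0 < 1, so the population is declining.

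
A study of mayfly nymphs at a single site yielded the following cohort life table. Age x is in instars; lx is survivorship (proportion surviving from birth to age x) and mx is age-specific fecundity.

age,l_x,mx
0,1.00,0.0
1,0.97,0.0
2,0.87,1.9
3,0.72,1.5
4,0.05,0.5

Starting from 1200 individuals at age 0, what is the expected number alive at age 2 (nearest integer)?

1044

Expected survivors = N0 · l_2 = 1200 × 0.87 = 1044 → 1044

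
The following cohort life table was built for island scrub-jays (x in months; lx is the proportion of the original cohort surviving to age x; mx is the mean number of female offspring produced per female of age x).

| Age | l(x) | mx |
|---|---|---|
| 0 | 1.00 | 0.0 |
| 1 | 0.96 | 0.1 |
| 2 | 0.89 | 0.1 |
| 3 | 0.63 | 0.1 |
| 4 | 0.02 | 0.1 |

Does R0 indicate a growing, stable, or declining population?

R0 = Σ lx·mx = 0 + 0.096 + 0.089 + 0.063 + 0.002 = 0.25
R0 < 1, so the population is declining.

declining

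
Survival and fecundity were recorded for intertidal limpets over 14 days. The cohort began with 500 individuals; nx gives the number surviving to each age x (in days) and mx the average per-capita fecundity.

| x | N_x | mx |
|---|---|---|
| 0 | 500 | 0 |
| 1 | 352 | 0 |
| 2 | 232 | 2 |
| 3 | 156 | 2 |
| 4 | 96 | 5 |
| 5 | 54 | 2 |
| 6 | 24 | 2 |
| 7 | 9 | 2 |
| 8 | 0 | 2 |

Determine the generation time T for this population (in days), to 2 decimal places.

3.31

lx = nx/n0 = nx/500: 1, 0.704, 0.464, 0.312, 0.192, 0.108, 0.048, 0.018, 0
lx·mx: 0, 0, 0.928, 0.624, 0.96, 0.216, 0.096, 0.036, 0 → R0 = 2.86
x·lx·mx: 0, 0, 1.856, 1.872, 3.84, 1.08, 0.576, 0.252, 0 → Σ = 9.476
T = 9.476 / 2.86 = 3.313287… → 3.31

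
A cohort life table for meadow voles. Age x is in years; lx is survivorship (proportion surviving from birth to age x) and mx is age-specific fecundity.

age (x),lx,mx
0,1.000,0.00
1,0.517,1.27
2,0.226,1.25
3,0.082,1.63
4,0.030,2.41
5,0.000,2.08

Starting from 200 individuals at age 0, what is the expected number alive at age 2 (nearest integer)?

Expected survivors = N0 · l_2 = 200 × 0.226 = 45.2 → 45

45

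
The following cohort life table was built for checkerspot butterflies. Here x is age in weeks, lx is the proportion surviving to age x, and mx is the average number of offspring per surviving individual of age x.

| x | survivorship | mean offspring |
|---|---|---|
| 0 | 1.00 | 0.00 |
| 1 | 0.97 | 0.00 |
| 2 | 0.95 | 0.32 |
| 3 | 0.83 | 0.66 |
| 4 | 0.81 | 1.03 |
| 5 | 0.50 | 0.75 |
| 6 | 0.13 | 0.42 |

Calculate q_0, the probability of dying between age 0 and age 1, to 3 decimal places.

0.030

q_0 = (l_0 − l_1) / l_0 = (1 − 0.97) / 1
     = 0.03 / 1 = 0.03 → 0.030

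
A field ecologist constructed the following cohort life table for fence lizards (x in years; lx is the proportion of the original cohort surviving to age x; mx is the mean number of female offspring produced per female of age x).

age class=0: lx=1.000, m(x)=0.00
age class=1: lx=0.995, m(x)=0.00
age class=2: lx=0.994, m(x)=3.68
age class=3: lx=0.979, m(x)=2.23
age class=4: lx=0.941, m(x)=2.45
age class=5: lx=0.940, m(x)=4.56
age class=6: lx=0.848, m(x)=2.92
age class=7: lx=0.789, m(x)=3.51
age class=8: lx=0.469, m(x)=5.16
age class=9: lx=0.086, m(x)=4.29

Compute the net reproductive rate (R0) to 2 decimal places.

20.47

lx·mx by age: 0, 0, 3.65792, 2.18317, 2.30545, 4.2864, 2.47616, 2.76939, 2.42004, 0.36894
R0 = Σ lx·mx = 20.46747 → 20.47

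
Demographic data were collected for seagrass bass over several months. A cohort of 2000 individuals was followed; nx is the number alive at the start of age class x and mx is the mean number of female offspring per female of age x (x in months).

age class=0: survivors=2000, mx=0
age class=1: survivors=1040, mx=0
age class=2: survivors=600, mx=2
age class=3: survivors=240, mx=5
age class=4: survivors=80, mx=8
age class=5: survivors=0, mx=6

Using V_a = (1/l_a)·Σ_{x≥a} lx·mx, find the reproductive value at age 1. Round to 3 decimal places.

lx = nx/n0 = nx/2000: 1, 0.52, 0.3, 0.12, 0.04, 0
lx·mx for x ≥ 1: 0, 0.6, 0.6, 0.32, 0 → sum = 1.52
V_1 = 1.52 / l_1 = 1.52 / 0.52 = 2.923077… → 2.923

2.923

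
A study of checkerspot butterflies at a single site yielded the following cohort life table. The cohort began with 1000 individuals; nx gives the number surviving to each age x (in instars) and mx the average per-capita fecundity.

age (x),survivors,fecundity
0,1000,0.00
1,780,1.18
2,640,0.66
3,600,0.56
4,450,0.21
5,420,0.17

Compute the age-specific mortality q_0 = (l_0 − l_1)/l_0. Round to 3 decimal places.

lx = nx/n0 = nx/1000: 1, 0.78, 0.64, 0.6, 0.45, 0.42
q_0 = (l_0 − l_1) / l_0 = (1 − 0.78) / 1
     = 0.22 / 1 = 0.22 → 0.220

0.220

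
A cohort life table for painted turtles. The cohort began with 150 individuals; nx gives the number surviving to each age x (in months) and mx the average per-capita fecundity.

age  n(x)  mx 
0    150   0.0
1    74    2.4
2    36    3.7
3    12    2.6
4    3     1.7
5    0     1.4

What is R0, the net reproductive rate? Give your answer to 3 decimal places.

lx = nx/n0 = nx/150: 1, 0.49333…, 0.24, 0.08, 0.02, 0
lx·mx by age: 0, 1.184…, 0.888, 0.208, 0.034, 0
R0 = Σ lx·mx = 2.314… → 2.314

2.314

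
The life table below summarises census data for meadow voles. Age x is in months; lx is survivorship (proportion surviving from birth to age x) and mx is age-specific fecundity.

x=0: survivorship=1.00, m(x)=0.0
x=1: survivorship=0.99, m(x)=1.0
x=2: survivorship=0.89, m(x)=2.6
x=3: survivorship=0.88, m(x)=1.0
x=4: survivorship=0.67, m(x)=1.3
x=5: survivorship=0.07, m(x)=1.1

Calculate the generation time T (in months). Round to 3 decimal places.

lx·mx: 0, 0.99, 2.314, 0.88, 0.871, 0.077 → R0 = 5.132
x·lx·mx: 0, 0.99, 4.628, 2.64, 3.484, 0.385 → Σ = 12.127
T = 12.127 / 5.132 = 2.363016… → 2.363

2.363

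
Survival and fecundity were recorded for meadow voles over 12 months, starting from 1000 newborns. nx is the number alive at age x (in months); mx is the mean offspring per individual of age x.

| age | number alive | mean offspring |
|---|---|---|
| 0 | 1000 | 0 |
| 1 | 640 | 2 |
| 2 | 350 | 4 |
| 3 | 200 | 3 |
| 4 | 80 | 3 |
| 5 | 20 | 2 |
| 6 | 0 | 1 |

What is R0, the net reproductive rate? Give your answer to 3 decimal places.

3.560

lx = nx/n0 = nx/1000: 1, 0.64, 0.35, 0.2, 0.08, 0.02, 0
lx·mx by age: 0, 1.28, 1.4, 0.6, 0.24, 0.04, 0
R0 = Σ lx·mx = 3.56 → 3.560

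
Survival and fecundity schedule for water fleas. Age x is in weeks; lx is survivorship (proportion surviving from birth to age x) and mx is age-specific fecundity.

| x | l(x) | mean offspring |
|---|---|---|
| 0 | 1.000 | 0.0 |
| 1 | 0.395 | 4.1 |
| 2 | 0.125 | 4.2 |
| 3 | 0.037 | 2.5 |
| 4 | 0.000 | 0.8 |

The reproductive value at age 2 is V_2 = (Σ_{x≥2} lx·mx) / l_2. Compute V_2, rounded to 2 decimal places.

4.94

lx·mx for x ≥ 2: 0.525, 0.0925, 0 → sum = 0.6175
V_2 = 0.6175 / l_2 = 0.6175 / 0.125 = 4.94 → 4.94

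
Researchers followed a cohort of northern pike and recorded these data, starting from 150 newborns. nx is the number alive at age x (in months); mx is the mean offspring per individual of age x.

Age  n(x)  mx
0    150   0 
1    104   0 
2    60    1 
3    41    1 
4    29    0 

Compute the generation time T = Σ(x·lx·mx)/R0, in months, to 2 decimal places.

2.41

lx = nx/n0 = nx/150: 1, 0.69333…, 0.4, 0.27333…, 0.19333…
lx·mx: 0, 0, 0.4, 0.273333…, 0 → R0 = 0.673333…
x·lx·mx: 0, 0, 0.8, 0.82…, 0 → Σ = 1.62…
T = 1.62… / 0.673333… = 2.405941… → 2.41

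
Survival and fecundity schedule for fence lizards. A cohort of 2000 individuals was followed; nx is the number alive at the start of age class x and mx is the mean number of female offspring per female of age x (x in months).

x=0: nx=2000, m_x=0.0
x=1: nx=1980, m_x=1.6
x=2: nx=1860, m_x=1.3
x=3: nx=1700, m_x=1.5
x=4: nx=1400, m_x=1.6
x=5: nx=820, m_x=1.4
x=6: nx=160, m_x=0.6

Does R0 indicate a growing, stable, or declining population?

growing

lx = nx/n0 = nx/2000: 1, 0.99, 0.93, 0.85, 0.7, 0.41, 0.08
R0 = Σ lx·mx = 0 + 1.584 + 1.209 + 1.275 + 1.12 + 0.574 + 0.048 = 5.81
R0 > 1, so the population is growing.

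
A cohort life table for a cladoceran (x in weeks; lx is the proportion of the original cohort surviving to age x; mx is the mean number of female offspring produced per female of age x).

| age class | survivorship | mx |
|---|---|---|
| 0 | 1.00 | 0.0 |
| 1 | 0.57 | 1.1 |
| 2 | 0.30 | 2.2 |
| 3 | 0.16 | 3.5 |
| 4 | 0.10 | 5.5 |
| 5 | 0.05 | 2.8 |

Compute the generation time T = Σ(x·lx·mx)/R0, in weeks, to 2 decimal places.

lx·mx: 0, 0.627, 0.66, 0.56, 0.55, 0.14 → R0 = 2.537
x·lx·mx: 0, 0.627, 1.32, 1.68, 2.2, 0.7 → Σ = 6.527
T = 6.527 / 2.537 = 2.572724… → 2.57

2.57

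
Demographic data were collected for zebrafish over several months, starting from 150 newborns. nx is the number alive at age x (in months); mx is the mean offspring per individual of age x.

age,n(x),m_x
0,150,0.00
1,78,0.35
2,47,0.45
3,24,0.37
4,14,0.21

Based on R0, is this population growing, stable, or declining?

declining

lx = nx/n0 = nx/150: 1, 0.52, 0.31333…, 0.16, 0.09333…
R0 = Σ lx·mx = 0 + 0.182 + 0.141… + 0.0592 + 0.0196… = 0.4018…
R0 < 1, so the population is declining.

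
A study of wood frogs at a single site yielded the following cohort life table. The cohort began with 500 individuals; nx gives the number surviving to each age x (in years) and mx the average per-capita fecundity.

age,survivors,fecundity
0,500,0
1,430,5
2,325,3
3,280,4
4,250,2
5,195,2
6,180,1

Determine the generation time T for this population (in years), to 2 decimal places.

2.35

lx = nx/n0 = nx/500: 1, 0.86, 0.65, 0.56, 0.5, 0.39, 0.36
lx·mx: 0, 4.3, 1.95, 2.24, 1, 0.78, 0.36 → R0 = 10.63
x·lx·mx: 0, 4.3, 3.9, 6.72, 4, 3.9, 2.16 → Σ = 24.98
T = 24.98 / 10.63 = 2.349953… → 2.35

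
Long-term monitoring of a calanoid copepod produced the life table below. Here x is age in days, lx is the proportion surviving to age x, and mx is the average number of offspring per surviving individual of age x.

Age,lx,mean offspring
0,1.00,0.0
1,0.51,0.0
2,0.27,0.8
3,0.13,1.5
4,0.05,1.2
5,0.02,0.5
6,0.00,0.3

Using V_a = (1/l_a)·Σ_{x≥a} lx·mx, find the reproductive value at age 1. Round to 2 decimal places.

lx·mx for x ≥ 1: 0, 0.216, 0.195, 0.06, 0.01, 0 → sum = 0.481
V_1 = 0.481 / l_1 = 0.481 / 0.51 = 0.943137… → 0.94

0.94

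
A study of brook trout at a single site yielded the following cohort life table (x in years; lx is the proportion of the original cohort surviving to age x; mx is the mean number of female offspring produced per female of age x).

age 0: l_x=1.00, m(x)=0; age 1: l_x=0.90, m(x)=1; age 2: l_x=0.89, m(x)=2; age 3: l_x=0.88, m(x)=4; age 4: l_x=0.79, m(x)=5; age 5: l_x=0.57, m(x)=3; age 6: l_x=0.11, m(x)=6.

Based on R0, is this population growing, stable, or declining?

R0 = Σ lx·mx = 0 + 0.9 + 1.78 + 3.52 + 3.95 + 1.71 + 0.66 = 12.52
R0 > 1, so the population is growing.

growing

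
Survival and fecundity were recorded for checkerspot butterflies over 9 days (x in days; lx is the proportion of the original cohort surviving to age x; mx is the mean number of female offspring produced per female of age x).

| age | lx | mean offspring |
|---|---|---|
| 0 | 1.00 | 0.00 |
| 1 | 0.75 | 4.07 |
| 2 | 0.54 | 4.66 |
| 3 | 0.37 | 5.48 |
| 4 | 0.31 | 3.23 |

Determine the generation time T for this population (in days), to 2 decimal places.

lx·mx: 0, 3.0525, 2.5164, 2.0276, 1.0013 → R0 = 8.5978
x·lx·mx: 0, 3.0525, 5.0328, 6.0828, 4.0052 → Σ = 18.1733
T = 18.1733 / 8.5978 = 2.113715… → 2.11

2.11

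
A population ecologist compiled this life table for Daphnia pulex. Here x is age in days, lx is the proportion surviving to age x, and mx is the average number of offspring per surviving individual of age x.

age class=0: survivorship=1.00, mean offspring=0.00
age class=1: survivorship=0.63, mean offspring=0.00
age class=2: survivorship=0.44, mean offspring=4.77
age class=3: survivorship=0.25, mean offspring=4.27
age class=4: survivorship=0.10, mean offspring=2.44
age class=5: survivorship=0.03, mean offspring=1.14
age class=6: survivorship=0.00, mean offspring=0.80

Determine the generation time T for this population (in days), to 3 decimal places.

2.481

lx·mx: 0, 0, 2.0988, 1.0675, 0.244, 0.0342, 0 → R0 = 3.4445
x·lx·mx: 0, 0, 4.1976, 3.2025, 0.976, 0.171, 0 → Σ = 8.5471
T = 8.5471 / 3.4445 = 2.481376… → 2.481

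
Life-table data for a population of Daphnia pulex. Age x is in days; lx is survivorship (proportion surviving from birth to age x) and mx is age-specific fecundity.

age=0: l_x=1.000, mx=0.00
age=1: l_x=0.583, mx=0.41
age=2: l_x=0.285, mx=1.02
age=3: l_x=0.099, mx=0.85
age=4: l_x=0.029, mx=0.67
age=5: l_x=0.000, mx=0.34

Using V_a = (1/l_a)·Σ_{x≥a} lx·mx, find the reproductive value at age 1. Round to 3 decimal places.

1.086

lx·mx for x ≥ 1: 0.23903, 0.2907, 0.08415, 0.01943, 0 → sum = 0.63331
V_1 = 0.63331 / l_1 = 0.63331 / 0.583 = 1.086295… → 1.086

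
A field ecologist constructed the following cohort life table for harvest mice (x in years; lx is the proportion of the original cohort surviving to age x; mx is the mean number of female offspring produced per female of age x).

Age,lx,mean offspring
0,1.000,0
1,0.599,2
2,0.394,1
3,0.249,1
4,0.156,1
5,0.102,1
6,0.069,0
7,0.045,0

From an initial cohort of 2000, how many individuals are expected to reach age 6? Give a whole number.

138

Expected survivors = N0 · l_6 = 2000 × 0.069 = 138 → 138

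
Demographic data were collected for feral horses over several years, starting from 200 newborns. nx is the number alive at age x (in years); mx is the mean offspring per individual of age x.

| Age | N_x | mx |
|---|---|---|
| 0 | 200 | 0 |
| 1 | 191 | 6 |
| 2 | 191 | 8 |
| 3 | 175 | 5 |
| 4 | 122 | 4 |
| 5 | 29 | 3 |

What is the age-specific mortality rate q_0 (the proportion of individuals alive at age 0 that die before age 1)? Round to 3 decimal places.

0.045

lx = nx/n0 = nx/200: 1, 0.955, 0.955, 0.875, 0.61, 0.145
q_0 = (l_0 − l_1) / l_0 = (1 − 0.955) / 1
     = 0.045 / 1 = 0.045 → 0.045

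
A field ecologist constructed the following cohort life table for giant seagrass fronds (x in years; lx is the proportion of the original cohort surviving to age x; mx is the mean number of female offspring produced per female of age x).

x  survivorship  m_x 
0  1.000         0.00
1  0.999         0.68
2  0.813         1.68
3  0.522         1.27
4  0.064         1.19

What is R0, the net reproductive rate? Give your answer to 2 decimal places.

2.78

lx·mx by age: 0, 0.67932, 1.36584, 0.66294, 0.07616
R0 = Σ lx·mx = 2.78426 → 2.78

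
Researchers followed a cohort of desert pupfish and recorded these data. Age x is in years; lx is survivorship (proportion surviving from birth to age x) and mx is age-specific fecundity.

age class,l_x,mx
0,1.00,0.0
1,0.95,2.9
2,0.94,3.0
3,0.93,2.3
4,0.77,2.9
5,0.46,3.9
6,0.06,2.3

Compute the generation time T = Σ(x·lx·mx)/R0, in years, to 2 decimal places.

2.82

lx·mx: 0, 2.755, 2.82, 2.139, 2.233, 1.794, 0.138 → R0 = 11.879
x·lx·mx: 0, 2.755, 5.64, 6.417, 8.932, 8.97, 0.828 → Σ = 33.542
T = 33.542 / 11.879 = 2.823638… → 2.82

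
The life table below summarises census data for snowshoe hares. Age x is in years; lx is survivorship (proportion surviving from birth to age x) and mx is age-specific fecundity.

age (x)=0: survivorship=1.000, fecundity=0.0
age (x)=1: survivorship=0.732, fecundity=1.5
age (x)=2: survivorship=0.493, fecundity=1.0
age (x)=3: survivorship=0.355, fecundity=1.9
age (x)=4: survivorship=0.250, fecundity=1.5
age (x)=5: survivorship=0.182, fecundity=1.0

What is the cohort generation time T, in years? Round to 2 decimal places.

2.31

lx·mx: 0, 1.098, 0.493, 0.6745, 0.375, 0.182 → R0 = 2.8225
x·lx·mx: 0, 1.098, 0.986, 2.0235, 1.5, 0.91 → Σ = 6.5175
T = 6.5175 / 2.8225 = 2.309123… → 2.31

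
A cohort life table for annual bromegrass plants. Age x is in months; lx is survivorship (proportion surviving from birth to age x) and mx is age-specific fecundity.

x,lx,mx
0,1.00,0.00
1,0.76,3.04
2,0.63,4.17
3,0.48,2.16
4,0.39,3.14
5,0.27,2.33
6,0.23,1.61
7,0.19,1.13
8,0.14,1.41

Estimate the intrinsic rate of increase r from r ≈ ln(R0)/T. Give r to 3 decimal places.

R0 = Σ lx·mx = 0 + 2.3104 + 2.6271 + 1.0368 + 1.2246 + 0.6291 + 0.3703 + 0.2147 + 0.1974 = 8.6104
Σ x·lx·mx = 24.0228; T = 24.0228/8.6104 = 2.78997…
r ≈ ln(R0)/T = ln(8.6104)/2.78997… = 0.77168… → 0.772

0.772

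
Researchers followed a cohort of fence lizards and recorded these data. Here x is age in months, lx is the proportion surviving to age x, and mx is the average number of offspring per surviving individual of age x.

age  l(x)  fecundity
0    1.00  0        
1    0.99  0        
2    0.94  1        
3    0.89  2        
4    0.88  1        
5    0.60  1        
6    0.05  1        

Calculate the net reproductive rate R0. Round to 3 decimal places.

4.250

lx·mx by age: 0, 0, 0.94, 1.78, 0.88, 0.6, 0.05
R0 = Σ lx·mx = 4.25 → 4.250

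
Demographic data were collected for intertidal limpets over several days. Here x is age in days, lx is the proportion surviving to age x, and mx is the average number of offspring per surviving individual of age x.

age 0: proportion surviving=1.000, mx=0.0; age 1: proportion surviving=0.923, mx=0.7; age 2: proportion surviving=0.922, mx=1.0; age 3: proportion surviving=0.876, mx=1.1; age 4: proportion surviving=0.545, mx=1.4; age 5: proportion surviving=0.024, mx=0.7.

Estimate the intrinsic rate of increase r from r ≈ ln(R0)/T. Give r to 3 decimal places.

R0 = Σ lx·mx = 0 + 0.6461 + 0.922 + 0.9636 + 0.763 + 0.0168 = 3.3115
Σ x·lx·mx = 8.5169; T = 8.5169/3.3115 = 2.57192…
r ≈ ln(R0)/T = ln(3.3115)/2.57192… = 0.46557… → 0.466

0.466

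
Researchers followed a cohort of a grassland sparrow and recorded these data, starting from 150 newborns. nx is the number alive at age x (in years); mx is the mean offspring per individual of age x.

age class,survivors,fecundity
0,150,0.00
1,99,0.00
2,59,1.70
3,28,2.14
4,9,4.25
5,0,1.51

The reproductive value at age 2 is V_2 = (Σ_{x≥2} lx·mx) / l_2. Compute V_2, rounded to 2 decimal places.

3.36

lx = nx/n0 = nx/150: 1, 0.66, 0.39333…, 0.18667…, 0.06, 0
lx·mx for x ≥ 2: 0.668667…, 0.399467…, 0.255, 0 → sum = 1.323133…
V_2 = 1.323133… / l_2 = 1.323133… / 0.393333… = 3.363898… → 3.36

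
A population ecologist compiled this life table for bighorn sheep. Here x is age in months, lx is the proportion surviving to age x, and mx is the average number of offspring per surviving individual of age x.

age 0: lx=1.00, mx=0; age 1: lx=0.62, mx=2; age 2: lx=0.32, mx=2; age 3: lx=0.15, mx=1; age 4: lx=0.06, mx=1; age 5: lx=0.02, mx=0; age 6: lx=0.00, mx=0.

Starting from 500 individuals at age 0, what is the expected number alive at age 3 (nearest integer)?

75

Expected survivors = N0 · l_3 = 500 × 0.15 = 75 → 75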